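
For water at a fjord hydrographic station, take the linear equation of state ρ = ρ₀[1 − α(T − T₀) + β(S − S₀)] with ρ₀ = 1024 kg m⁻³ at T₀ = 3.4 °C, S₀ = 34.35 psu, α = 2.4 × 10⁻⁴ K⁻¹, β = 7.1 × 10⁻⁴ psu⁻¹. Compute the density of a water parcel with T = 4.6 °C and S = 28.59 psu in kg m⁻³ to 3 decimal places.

T − T₀ = +1.2 K, S − S₀ = -5.76 psu.
Bracket = 1 − α·(+1.2) + β·(-5.76) = 1 + (-4.3776 × 10⁻³) = 0.9956224.
ρ = 1024 × 0.9956224 = 1019.517 kg m⁻³.

1019.517 kg m⁻³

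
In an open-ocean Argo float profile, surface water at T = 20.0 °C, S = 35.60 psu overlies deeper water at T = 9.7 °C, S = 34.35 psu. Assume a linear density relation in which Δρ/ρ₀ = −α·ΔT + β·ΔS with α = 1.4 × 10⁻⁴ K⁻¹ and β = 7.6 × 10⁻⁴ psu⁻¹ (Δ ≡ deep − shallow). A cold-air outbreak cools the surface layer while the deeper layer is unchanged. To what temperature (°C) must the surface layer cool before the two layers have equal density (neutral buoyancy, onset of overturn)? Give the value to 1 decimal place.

Neutral buoyancy requires Δρ = 0, i.e. −α(T_deep − T_surf′) + β(S_deep − S_surf) = 0.
T_surf′ = T_deep − (β/α)·ΔS = 9.7 − (7.6 × 10⁻⁴/1.4 × 10⁻⁴)·(-1.25) = 16.486 °C.
Cooling required: 20.0 − (16.486) = 3.514 °C.

16.5 °C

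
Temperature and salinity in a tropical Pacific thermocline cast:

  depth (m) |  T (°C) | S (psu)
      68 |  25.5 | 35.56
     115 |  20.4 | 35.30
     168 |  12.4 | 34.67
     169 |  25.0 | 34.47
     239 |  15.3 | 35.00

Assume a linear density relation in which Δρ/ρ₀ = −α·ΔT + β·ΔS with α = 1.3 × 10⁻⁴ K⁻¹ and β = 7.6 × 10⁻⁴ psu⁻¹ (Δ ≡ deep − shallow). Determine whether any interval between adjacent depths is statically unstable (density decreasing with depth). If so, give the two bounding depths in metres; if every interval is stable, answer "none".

Evaluate Δρ/ρ₀ = −αΔT + βΔS across each adjacent pair:
  68–115 m: −αΔT+βΔS = −(1.3 × 10⁻⁴)(-5.1)+(7.6 × 10⁻⁴)(-0.26) = 4.7 × 10⁻⁴ → stable
  115–168 m: −αΔT+βΔS = −(1.3 × 10⁻⁴)(-8.0)+(7.6 × 10⁻⁴)(-0.63) = 5.6 × 10⁻⁴ → stable
  168–169 m: −αΔT+βΔS = −(1.3 × 10⁻⁴)(+12.6)+(7.6 × 10⁻⁴)(-0.20) = -1.8 × 10⁻³ → UNSTABLE
  169–239 m: −αΔT+βΔS = −(1.3 × 10⁻⁴)(-9.7)+(7.6 × 10⁻⁴)(+0.53) = 1.7 × 10⁻³ → stable
The 168–169 m interval has Δρ < 0: lighter water underlies denser water.

168–169 m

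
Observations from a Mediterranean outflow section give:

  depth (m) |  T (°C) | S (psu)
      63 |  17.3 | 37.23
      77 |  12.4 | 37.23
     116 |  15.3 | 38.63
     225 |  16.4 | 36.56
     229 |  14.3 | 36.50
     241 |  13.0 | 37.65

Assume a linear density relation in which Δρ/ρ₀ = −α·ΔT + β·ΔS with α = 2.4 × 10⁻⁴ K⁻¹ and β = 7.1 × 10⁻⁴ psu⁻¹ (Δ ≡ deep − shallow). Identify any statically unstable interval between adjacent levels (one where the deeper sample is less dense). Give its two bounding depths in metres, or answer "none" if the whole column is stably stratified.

116–225 m

Evaluate Δρ/ρ₀ = −αΔT + βΔS across each adjacent pair:
  63–77 m: −αΔT+βΔS = −(2.4 × 10⁻⁴)(-4.9)+(7.1 × 10⁻⁴)(+0.00) = 1.2 × 10⁻³ → stable
  77–116 m: −αΔT+βΔS = −(2.4 × 10⁻⁴)(+2.9)+(7.1 × 10⁻⁴)(+1.40) = 3.0 × 10⁻⁴ → stable
  116–225 m: −αΔT+βΔS = −(2.4 × 10⁻⁴)(+1.1)+(7.1 × 10⁻⁴)(-2.07) = -1.7 × 10⁻³ → UNSTABLE
  225–229 m: −αΔT+βΔS = −(2.4 × 10⁻⁴)(-2.1)+(7.1 × 10⁻⁴)(-0.06) = 4.6 × 10⁻⁴ → stable
  229–241 m: −αΔT+βΔS = −(2.4 × 10⁻⁴)(-1.3)+(7.1 × 10⁻⁴)(+1.15) = 1.1 × 10⁻³ → stable
The 116–225 m interval has Δρ < 0: lighter water underlies denser water.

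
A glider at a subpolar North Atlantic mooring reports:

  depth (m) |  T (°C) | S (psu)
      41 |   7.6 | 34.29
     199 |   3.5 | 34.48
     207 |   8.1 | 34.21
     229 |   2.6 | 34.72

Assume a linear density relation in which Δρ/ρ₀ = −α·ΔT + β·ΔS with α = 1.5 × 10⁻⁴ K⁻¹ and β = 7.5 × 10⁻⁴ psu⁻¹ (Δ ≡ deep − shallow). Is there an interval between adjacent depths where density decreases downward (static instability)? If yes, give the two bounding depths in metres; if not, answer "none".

Evaluate Δρ/ρ₀ = −αΔT + βΔS across each adjacent pair:
  41–199 m: −αΔT+βΔS = −(1.5 × 10⁻⁴)(-4.1)+(7.5 × 10⁻⁴)(+0.19) = 7.6 × 10⁻⁴ → stable
  199–207 m: −αΔT+βΔS = −(1.5 × 10⁻⁴)(+4.6)+(7.5 × 10⁻⁴)(-0.27) = -8.9 × 10⁻⁴ → UNSTABLE
  207–229 m: −αΔT+βΔS = −(1.5 × 10⁻⁴)(-5.5)+(7.5 × 10⁻⁴)(+0.51) = 1.2 × 10⁻³ → stable
The 199–207 m interval has Δρ < 0: lighter water underlies denser water.

199–207 m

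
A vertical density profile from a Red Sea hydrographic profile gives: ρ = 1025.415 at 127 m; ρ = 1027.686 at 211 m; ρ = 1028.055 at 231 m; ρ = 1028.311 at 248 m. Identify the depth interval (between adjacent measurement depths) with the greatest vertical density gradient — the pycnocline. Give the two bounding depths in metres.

Compute the density gradient over each adjacent pair:
  127–211 m: Δρ/Δz = 2.271/84 = 0.027 kg m⁻⁴
  211–231 m: Δρ/Δz = 0.369/20 = 0.018 kg m⁻⁴
  231–248 m: Δρ/Δz = 0.256/17 = 0.015 kg m⁻⁴
The largest gradient is in the 127–211 m interval — the pycnocline.

127–211 m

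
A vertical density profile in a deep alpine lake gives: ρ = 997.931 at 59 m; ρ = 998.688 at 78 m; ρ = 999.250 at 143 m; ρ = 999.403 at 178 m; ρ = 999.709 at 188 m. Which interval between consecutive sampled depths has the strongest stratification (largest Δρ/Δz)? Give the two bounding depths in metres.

59–78 m

Compute the density gradient over each adjacent pair:
  59–78 m: Δρ/Δz = 0.757/19 = 0.040 kg m⁻⁴
  78–143 m: Δρ/Δz = 0.562/65 = 8.6 × 10⁻³ kg m⁻⁴
  143–178 m: Δρ/Δz = 0.153/35 = 4.4 × 10⁻³ kg m⁻⁴
  178–188 m: Δρ/Δz = 0.306/10 = 0.031 kg m⁻⁴
The largest gradient is in the 59–78 m interval — the pycnocline.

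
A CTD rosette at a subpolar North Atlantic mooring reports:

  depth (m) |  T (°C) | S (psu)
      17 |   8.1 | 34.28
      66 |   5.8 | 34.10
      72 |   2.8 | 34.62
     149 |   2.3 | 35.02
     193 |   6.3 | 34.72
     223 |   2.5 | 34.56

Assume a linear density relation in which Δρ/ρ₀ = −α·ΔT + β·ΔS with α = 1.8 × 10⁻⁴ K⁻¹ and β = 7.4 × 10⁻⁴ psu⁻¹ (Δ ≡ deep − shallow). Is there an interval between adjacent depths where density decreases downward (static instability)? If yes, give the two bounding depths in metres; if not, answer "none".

149–193 m

Evaluate Δρ/ρ₀ = −αΔT + βΔS across each adjacent pair:
  17–66 m: −αΔT+βΔS = −(1.8 × 10⁻⁴)(-2.3)+(7.4 × 10⁻⁴)(-0.18) = 2.8 × 10⁻⁴ → stable
  66–72 m: −αΔT+βΔS = −(1.8 × 10⁻⁴)(-3.0)+(7.4 × 10⁻⁴)(+0.52) = 9.2 × 10⁻⁴ → stable
  72–149 m: −αΔT+βΔS = −(1.8 × 10⁻⁴)(-0.5)+(7.4 × 10⁻⁴)(+0.40) = 3.9 × 10⁻⁴ → stable
  149–193 m: −αΔT+βΔS = −(1.8 × 10⁻⁴)(+4.0)+(7.4 × 10⁻⁴)(-0.30) = -9.4 × 10⁻⁴ → UNSTABLE
  193–223 m: −αΔT+βΔS = −(1.8 × 10⁻⁴)(-3.8)+(7.4 × 10⁻⁴)(-0.16) = 5.7 × 10⁻⁴ → stable
The 149–193 m interval has Δρ < 0: lighter water underlies denser water.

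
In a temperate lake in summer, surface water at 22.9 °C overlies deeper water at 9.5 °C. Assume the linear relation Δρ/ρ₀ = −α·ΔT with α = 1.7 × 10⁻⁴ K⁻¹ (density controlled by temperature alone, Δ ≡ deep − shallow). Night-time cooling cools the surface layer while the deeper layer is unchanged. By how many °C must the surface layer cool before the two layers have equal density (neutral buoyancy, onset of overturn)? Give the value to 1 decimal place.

With temperature the only control, equal density requires T_surf′ = T_deep.
T_surf′ = 9.5 °C.
Cooling required: 22.9 − 9.5 = 13.4 °C.

13.4 °C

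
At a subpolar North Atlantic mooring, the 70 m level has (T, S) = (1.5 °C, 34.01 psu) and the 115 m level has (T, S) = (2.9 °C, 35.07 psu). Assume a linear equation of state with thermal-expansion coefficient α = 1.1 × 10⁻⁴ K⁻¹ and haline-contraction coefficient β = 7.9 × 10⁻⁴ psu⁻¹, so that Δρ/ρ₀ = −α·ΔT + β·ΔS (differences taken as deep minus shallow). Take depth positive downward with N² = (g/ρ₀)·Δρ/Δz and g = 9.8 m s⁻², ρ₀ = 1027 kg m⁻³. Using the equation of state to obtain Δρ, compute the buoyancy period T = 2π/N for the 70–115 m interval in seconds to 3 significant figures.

ΔT = +1.4 K, ΔS = +1.06 psu (deep − shallow).
Δρ/ρ₀ = −αΔT + βΔS = -1.54 × 10⁻⁴ + 8.374 × 10⁻⁴ = 6.834 × 10⁻⁴, so Δρ ≈ 0.7019 kg m⁻³.
N² = (g/ρ₀)·Δρ/Δz = g·(Δρ/ρ₀)/Δz = 9.8 × 6.834 × 10⁻⁴ / 45 = 1.4883 × 10⁻⁴ s⁻².
N = √(1.4883 × 10⁻⁴) = 0.012200 rad s⁻¹ → T = 2π/N = 515.02 s ≈ 515 s.

515 s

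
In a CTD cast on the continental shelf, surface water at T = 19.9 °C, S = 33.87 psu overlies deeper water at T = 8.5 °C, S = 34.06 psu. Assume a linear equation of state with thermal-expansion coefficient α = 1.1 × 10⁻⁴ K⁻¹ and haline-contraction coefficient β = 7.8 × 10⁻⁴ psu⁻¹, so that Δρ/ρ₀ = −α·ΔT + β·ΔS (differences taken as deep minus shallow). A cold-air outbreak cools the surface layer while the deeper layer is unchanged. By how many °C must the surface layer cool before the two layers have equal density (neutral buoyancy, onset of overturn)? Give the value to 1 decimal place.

12.7 °C

Neutral buoyancy requires Δρ = 0, i.e. −α(T_deep − T_surf′) + β(S_deep − S_surf) = 0.
T_surf′ = T_deep − (β/α)·ΔS = 8.5 − (7.8 × 10⁻⁴/1.1 × 10⁻⁴)·(+0.19) = 7.153 °C.
Cooling required: 19.9 − (7.153) = 12.747 °C.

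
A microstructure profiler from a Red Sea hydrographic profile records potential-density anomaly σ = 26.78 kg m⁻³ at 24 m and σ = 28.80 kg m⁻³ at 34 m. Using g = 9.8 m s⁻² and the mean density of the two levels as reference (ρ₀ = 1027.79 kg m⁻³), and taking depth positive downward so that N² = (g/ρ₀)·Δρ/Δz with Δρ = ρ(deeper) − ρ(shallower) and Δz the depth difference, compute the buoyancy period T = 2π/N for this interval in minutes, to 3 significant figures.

Δρ = 1028.80 − 1026.78 = 2.02 kg m⁻³ over Δz = 34 − 24 = 10 m.
N² = (9.8/1027.79) × (2.02/10) = 1.9261 × 10⁻³ s⁻².
N = √(1.9261 × 10⁻³) = 0.043887 rad s⁻¹, so T = 2π/N = 143.17 s = 2.3862 min ≈ 2.39 min.

2.39 min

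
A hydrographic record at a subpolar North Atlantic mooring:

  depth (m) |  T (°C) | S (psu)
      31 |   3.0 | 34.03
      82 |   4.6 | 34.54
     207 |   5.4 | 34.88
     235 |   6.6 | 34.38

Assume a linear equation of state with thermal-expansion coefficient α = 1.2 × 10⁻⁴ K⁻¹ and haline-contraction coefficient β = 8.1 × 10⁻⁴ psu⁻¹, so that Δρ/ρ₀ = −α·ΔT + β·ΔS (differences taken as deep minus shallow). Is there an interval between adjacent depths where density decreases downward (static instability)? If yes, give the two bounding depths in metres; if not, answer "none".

Evaluate Δρ/ρ₀ = −αΔT + βΔS across each adjacent pair:
  31–82 m: −αΔT+βΔS = −(1.2 × 10⁻⁴)(+1.6)+(8.1 × 10⁻⁴)(+0.51) = 2.2 × 10⁻⁴ → stable
  82–207 m: −αΔT+βΔS = −(1.2 × 10⁻⁴)(+0.8)+(8.1 × 10⁻⁴)(+0.34) = 1.8 × 10⁻⁴ → stable
  207–235 m: −αΔT+βΔS = −(1.2 × 10⁻⁴)(+1.2)+(8.1 × 10⁻⁴)(-0.50) = -5.5 × 10⁻⁴ → UNSTABLE
The 207–235 m interval has Δρ < 0: lighter water underlies denser water.

207–235 m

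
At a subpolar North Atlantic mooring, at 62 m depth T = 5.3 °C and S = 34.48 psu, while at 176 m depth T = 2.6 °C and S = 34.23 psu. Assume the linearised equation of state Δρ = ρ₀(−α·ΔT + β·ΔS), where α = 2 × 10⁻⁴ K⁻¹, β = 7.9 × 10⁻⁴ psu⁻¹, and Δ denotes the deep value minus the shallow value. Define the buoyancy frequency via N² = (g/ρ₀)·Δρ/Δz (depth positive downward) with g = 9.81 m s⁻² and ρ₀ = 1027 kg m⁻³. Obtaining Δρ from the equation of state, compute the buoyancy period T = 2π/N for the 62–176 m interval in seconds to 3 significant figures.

1.16 × 10³ s

ΔT = -2.7 K, ΔS = -0.25 psu (deep − shallow).
Δρ/ρ₀ = −αΔT + βΔS = 5.40 × 10⁻⁴ − 1.975 × 10⁻⁴ = 3.425 × 10⁻⁴, so Δρ ≈ 0.3517 kg m⁻³.
N² = (g/ρ₀)·Δρ/Δz = g·(Δρ/ρ₀)/Δz = 9.81 × 3.425 × 10⁻⁴ / 114 = 2.9473 × 10⁻⁵ s⁻².
N = √(2.9473 × 10⁻⁵) = 5.4289 × 10⁻³ rad s⁻¹ → T = 2π/N = 1.1574 × 10³ s ≈ 1.16 × 10³ s.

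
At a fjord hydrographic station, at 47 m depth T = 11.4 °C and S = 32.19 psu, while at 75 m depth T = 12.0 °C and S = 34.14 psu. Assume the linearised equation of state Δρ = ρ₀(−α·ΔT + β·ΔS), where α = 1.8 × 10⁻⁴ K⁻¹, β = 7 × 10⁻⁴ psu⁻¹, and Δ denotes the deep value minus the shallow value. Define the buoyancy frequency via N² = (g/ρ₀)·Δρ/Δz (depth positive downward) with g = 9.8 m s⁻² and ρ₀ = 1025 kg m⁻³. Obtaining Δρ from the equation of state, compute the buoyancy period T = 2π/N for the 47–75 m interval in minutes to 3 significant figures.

4.99 min

ΔT = +0.6 K, ΔS = +1.95 psu (deep − shallow).
Δρ/ρ₀ = −αΔT + βΔS = -1.08 × 10⁻⁴ + 1.365 × 10⁻³ = 1.257 × 10⁻³, so Δρ ≈ 1.288 kg m⁻³.
N² = (g/ρ₀)·Δρ/Δz = g·(Δρ/ρ₀)/Δz = 9.8 × 1.257 × 10⁻³ / 28 = 4.3995 × 10⁻⁴ s⁻².
N = √(4.3995 × 10⁻⁴) = 0.020975 rad s⁻¹ → T = 2π/N = 299.56 s = 4.9927 min ≈ 4.99 min.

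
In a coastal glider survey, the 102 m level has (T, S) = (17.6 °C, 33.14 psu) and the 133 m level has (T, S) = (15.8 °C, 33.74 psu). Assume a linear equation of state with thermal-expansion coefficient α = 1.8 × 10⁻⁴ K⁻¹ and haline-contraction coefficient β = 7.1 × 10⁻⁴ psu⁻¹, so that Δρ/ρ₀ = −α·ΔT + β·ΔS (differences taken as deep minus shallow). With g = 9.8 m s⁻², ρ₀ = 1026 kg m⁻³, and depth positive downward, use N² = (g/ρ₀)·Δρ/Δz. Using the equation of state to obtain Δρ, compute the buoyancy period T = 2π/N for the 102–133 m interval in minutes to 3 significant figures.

6.80 min

ΔT = -1.8 K, ΔS = +0.60 psu (deep − shallow).
Δρ/ρ₀ = −αΔT + βΔS = 3.24 × 10⁻⁴ + 4.26 × 10⁻⁴ = 7.50 × 10⁻⁴, so Δρ ≈ 0.7695 kg m⁻³.
N² = (g/ρ₀)·Δρ/Δz = g·(Δρ/ρ₀)/Δz = 9.8 × 7.50 × 10⁻⁴ / 31 = 2.3710 × 10⁻⁴ s⁻².
N = √(2.3710 × 10⁻⁴) = 0.015398 rad s⁻¹ → T = 2π/N = 408.05 s = 6.8008 min ≈ 6.80 min.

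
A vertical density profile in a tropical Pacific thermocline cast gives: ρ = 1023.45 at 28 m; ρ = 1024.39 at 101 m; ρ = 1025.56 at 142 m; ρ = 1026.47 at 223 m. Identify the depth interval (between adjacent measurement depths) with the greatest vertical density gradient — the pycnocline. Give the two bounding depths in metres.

Compute the density gradient over each adjacent pair:
  28–101 m: Δρ/Δz = 0.94/73 = 0.013 kg m⁻⁴
  101–142 m: Δρ/Δz = 1.17/41 = 0.029 kg m⁻⁴
  142–223 m: Δρ/Δz = 0.91/81 = 0.011 kg m⁻⁴
The largest gradient is in the 101–142 m interval — the pycnocline.

101–142 m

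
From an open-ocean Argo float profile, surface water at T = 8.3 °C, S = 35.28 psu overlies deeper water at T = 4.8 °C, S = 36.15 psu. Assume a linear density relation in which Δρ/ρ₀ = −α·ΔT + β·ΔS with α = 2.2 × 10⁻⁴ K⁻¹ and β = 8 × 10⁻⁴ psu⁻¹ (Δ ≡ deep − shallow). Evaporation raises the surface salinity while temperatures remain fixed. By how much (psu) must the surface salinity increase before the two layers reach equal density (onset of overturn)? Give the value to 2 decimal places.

1.83 psu

Neutral buoyancy requires −α(T_deep − T_surf) + β(S_deep − S_surf′) = 0.
S_surf′ = S_deep − (α/β)·ΔT = 36.15 − (2.2 × 10⁻⁴/8 × 10⁻⁴)·(-3.5) = 37.1125 psu.
Increase required: 37.1125 − 35.28 = 1.8325 psu.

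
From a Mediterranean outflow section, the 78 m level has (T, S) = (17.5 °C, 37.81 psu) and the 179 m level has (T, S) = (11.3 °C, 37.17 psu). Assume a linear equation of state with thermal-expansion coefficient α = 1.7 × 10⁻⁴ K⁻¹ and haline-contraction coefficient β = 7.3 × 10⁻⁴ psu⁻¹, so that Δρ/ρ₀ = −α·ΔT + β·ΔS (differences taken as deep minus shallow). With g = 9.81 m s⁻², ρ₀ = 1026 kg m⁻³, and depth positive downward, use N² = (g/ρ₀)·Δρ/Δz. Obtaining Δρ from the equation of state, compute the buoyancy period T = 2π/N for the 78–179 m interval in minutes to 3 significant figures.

13.9 min

ΔT = -6.2 K, ΔS = -0.64 psu (deep − shallow).
Δρ/ρ₀ = −αΔT + βΔS = 1.054 × 10⁻³ − 4.672 × 10⁻⁴ = 5.868 × 10⁻⁴, so Δρ ≈ 0.6021 kg m⁻³.
N² = (g/ρ₀)·Δρ/Δz = g·(Δρ/ρ₀)/Δz = 9.81 × 5.868 × 10⁻⁴ / 101 = 5.6995 × 10⁻⁵ s⁻².
N = √(5.6995 × 10⁻⁵) = 7.5495 × 10⁻³ rad s⁻¹ → T = 2π/N = 832.27 s = 13.871 min ≈ 13.9 min.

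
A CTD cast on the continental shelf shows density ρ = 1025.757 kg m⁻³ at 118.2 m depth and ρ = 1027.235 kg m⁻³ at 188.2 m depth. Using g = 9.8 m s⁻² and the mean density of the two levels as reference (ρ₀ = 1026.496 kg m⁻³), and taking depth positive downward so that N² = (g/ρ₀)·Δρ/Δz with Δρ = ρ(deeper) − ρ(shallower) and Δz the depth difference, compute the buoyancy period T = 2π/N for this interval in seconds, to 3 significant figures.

Δρ = 1027.235 − 1025.757 = 1.478 kg m⁻³ over Δz = 188.2 − 118.2 = 70 m.
N² = (9.8/1026.496) × (1.478/70) = 2.0158 × 10⁻⁴ s⁻².
N = √(2.0158 × 10⁻⁴) = 0.014198 rad s⁻¹, so T = 2π/N = 442.54 s ≈ 443 s.

443 s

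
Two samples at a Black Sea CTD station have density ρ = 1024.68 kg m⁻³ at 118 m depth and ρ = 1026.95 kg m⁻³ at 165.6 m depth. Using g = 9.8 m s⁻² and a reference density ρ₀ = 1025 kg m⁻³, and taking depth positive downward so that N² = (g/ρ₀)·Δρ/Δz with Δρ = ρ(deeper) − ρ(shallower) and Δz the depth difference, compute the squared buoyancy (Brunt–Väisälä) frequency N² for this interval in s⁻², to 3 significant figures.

4.56 × 10⁻⁴ s⁻²

Δρ = 1026.95 − 1024.68 = 2.27 kg m⁻³ over Δz = 165.6 − 118 = 47.6 m.
N² = (9.8/1025) × (2.27/47.6) = 4.5595 × 10⁻⁴ s⁻² ≈ 4.56 × 10⁻⁴ s⁻².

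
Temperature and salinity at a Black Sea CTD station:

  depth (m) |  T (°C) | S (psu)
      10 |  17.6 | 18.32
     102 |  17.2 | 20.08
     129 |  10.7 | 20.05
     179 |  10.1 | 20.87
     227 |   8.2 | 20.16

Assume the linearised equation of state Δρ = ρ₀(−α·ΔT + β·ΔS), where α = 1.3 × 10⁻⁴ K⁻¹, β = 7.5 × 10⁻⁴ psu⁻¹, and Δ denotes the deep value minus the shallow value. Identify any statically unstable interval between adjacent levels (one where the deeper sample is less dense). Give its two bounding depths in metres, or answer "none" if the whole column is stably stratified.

Evaluate Δρ/ρ₀ = −αΔT + βΔS across each adjacent pair:
  10–102 m: −αΔT+βΔS = −(1.3 × 10⁻⁴)(-0.4)+(7.5 × 10⁻⁴)(+1.76) = 1.4 × 10⁻³ → stable
  102–129 m: −αΔT+βΔS = −(1.3 × 10⁻⁴)(-6.5)+(7.5 × 10⁻⁴)(-0.03) = 8.2 × 10⁻⁴ → stable
  129–179 m: −αΔT+βΔS = −(1.3 × 10⁻⁴)(-0.6)+(7.5 × 10⁻⁴)(+0.82) = 6.9 × 10⁻⁴ → stable
  179–227 m: −αΔT+βΔS = −(1.3 × 10⁻⁴)(-1.9)+(7.5 × 10⁻⁴)(-0.71) = -2.9 × 10⁻⁴ → UNSTABLE
The 179–227 m interval has Δρ < 0: lighter water underlies denser water.

179–227 m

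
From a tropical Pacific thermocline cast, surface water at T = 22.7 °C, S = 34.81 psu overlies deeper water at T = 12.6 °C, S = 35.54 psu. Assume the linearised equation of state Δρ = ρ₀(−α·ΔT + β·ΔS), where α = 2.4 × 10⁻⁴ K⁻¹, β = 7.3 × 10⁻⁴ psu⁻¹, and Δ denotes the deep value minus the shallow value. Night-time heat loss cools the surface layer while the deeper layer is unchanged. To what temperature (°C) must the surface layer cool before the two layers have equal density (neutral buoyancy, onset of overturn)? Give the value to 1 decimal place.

10.4 °C

Neutral buoyancy requires Δρ = 0, i.e. −α(T_deep − T_surf′) + β(S_deep − S_surf) = 0.
T_surf′ = T_deep − (β/α)·ΔS = 12.6 − (7.3 × 10⁻⁴/2.4 × 10⁻⁴)·(+0.73) = 10.380 °C.
Cooling required: 22.7 − (10.380) = 12.320 °C.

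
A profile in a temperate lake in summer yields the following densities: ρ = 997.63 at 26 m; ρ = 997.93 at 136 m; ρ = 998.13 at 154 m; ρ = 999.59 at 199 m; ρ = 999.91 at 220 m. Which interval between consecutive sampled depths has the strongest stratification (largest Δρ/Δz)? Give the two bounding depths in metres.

Compute the density gradient over each adjacent pair:
  26–136 m: Δρ/Δz = 0.30/110 = 2.7 × 10⁻³ kg m⁻⁴
  136–154 m: Δρ/Δz = 0.20/18 = 0.011 kg m⁻⁴
  154–199 m: Δρ/Δz = 1.46/45 = 0.032 kg m⁻⁴
  199–220 m: Δρ/Δz = 0.32/21 = 0.015 kg m⁻⁴
The largest gradient is in the 154–199 m interval — the pycnocline.

154–199 m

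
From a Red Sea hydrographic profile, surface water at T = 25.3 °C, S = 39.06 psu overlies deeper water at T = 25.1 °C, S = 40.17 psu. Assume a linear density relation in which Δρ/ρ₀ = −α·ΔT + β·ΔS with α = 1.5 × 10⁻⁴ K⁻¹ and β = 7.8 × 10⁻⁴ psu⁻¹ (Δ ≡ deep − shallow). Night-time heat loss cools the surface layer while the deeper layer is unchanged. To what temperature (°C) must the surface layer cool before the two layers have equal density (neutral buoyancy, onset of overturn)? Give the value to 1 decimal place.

19.3 °C

Neutral buoyancy requires Δρ = 0, i.e. −α(T_deep − T_surf′) + β(S_deep − S_surf) = 0.
T_surf′ = T_deep − (β/α)·ΔS = 25.1 − (7.8 × 10⁻⁴/1.5 × 10⁻⁴)·(+1.11) = 19.328 °C.
Cooling required: 25.3 − (19.328) = 5.972 °C.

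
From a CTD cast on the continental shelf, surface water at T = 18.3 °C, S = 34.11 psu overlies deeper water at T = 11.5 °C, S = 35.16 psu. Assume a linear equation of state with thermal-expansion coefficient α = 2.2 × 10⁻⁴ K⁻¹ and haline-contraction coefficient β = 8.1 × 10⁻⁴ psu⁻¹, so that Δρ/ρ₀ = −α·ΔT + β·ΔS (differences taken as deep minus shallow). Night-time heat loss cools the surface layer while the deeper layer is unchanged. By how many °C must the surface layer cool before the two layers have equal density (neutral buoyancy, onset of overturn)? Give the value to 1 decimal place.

10.7 °C

Neutral buoyancy requires Δρ = 0, i.e. −α(T_deep − T_surf′) + β(S_deep − S_surf) = 0.
T_surf′ = T_deep − (β/α)·ΔS = 11.5 − (8.1 × 10⁻⁴/2.2 × 10⁻⁴)·(+1.05) = 7.634 °C.
Cooling required: 18.3 − (7.634) = 10.666 °C.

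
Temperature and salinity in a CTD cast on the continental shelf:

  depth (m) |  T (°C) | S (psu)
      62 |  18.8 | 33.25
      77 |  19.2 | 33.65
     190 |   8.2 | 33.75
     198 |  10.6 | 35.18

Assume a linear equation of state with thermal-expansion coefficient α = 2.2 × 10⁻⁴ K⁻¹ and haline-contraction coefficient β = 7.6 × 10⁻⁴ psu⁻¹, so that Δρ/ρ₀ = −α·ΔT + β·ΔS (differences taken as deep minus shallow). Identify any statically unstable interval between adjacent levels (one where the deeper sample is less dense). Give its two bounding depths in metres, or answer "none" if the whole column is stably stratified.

Evaluate Δρ/ρ₀ = −αΔT + βΔS across each adjacent pair:
  62–77 m: −αΔT+βΔS = −(2.2 × 10⁻⁴)(+0.4)+(7.6 × 10⁻⁴)(+0.40) = 2.2 × 10⁻⁴ → stable
  77–190 m: −αΔT+βΔS = −(2.2 × 10⁻⁴)(-11.0)+(7.6 × 10⁻⁴)(+0.10) = 2.5 × 10⁻³ → stable
  190–198 m: −αΔT+βΔS = −(2.2 × 10⁻⁴)(+2.4)+(7.6 × 10⁻⁴)(+1.43) = 5.6 × 10⁻⁴ → stable
Every interval has Δρ > 0: the column is stably stratified throughout.

none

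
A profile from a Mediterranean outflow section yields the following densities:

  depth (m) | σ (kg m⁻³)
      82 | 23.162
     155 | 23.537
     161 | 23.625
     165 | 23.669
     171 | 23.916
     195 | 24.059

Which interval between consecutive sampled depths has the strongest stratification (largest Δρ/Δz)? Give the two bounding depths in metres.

165–171 m

Compute the density gradient over each adjacent pair:
  82–155 m: Δρ/Δz = 0.375/73 = 5.1 × 10⁻³ kg m⁻⁴
  155–161 m: Δρ/Δz = 0.088/6 = 0.015 kg m⁻⁴
  161–165 m: Δρ/Δz = 0.044/4 = 0.011 kg m⁻⁴
  165–171 m: Δρ/Δz = 0.247/6 = 0.041 kg m⁻⁴
  171–195 m: Δρ/Δz = 0.143/24 = 6.0 × 10⁻³ kg m⁻⁴
The largest gradient is in the 165–171 m interval — the pycnocline.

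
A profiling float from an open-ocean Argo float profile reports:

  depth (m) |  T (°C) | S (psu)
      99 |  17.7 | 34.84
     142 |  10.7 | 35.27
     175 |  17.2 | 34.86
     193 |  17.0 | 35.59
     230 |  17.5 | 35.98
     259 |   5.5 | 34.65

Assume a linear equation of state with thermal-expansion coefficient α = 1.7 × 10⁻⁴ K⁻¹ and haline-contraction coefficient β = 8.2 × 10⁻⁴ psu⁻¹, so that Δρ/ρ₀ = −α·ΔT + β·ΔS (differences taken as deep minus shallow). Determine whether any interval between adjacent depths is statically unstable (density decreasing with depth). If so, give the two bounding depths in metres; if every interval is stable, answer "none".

Evaluate Δρ/ρ₀ = −αΔT + βΔS across each adjacent pair:
  99–142 m: −αΔT+βΔS = −(1.7 × 10⁻⁴)(-7.0)+(8.2 × 10⁻⁴)(+0.43) = 1.5 × 10⁻³ → stable
  142–175 m: −αΔT+βΔS = −(1.7 × 10⁻⁴)(+6.5)+(8.2 × 10⁻⁴)(-0.41) = -1.4 × 10⁻³ → UNSTABLE
  175–193 m: −αΔT+βΔS = −(1.7 × 10⁻⁴)(-0.2)+(8.2 × 10⁻⁴)(+0.73) = 6.3 × 10⁻⁴ → stable
  193–230 m: −αΔT+βΔS = −(1.7 × 10⁻⁴)(+0.5)+(8.2 × 10⁻⁴)(+0.39) = 2.3 × 10⁻⁴ → stable
  230–259 m: −αΔT+βΔS = −(1.7 × 10⁻⁴)(-12.0)+(8.2 × 10⁻⁴)(-1.33) = 9.5 × 10⁻⁴ → stable
The 142–175 m interval has Δρ < 0: lighter water underlies denser water.

142–175 m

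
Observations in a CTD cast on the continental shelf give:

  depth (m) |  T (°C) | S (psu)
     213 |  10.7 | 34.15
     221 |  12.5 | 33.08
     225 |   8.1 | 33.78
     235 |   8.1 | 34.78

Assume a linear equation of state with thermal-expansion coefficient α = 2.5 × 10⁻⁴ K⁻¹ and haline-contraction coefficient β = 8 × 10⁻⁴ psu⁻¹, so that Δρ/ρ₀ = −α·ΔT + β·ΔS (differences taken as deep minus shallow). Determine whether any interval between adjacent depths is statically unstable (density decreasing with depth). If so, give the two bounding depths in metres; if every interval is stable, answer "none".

213–221 m

Evaluate Δρ/ρ₀ = −αΔT + βΔS across each adjacent pair:
  213–221 m: −αΔT+βΔS = −(2.5 × 10⁻⁴)(+1.8)+(8 × 10⁻⁴)(-1.07) = -1.3 × 10⁻³ → UNSTABLE
  221–225 m: −αΔT+βΔS = −(2.5 × 10⁻⁴)(-4.4)+(8 × 10⁻⁴)(+0.70) = 1.7 × 10⁻³ → stable
  225–235 m: −αΔT+βΔS = −(2.5 × 10⁻⁴)(+0.0)+(8 × 10⁻⁴)(+1.00) = 8.0 × 10⁻⁴ → stable
The 213–221 m interval has Δρ < 0: lighter water underlies denser water.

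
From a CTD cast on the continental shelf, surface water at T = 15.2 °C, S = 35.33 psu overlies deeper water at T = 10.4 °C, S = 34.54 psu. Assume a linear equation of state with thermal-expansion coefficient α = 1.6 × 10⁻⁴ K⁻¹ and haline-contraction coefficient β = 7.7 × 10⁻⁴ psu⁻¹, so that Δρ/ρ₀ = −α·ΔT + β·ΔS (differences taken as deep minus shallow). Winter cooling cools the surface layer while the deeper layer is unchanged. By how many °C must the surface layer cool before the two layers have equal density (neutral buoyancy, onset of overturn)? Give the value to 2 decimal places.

1.00 °C

Neutral buoyancy requires Δρ = 0, i.e. −α(T_deep − T_surf′) + β(S_deep − S_surf) = 0.
T_surf′ = T_deep − (β/α)·ΔS = 10.4 − (7.7 × 10⁻⁴/1.6 × 10⁻⁴)·(-0.79) = 14.2019 °C.
Cooling required: 15.2 − (14.2019) = 0.9981 °C.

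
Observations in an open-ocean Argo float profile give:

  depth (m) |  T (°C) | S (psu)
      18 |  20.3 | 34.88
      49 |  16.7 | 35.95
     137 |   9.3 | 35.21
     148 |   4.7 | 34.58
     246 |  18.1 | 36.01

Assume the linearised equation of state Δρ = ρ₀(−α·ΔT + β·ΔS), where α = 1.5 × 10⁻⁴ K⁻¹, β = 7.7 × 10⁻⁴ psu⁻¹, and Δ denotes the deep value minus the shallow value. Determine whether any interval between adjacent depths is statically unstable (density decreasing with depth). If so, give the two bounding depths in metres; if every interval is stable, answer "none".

Evaluate Δρ/ρ₀ = −αΔT + βΔS across each adjacent pair:
  18–49 m: −αΔT+βΔS = −(1.5 × 10⁻⁴)(-3.6)+(7.7 × 10⁻⁴)(+1.07) = 1.4 × 10⁻³ → stable
  49–137 m: −αΔT+βΔS = −(1.5 × 10⁻⁴)(-7.4)+(7.7 × 10⁻⁴)(-0.74) = 5.4 × 10⁻⁴ → stable
  137–148 m: −αΔT+βΔS = −(1.5 × 10⁻⁴)(-4.6)+(7.7 × 10⁻⁴)(-0.63) = 2.0 × 10⁻⁴ → stable
  148–246 m: −αΔT+βΔS = −(1.5 × 10⁻⁴)(+13.4)+(7.7 × 10⁻⁴)(+1.43) = -9.1 × 10⁻⁴ → UNSTABLE
The 148–246 m interval has Δρ < 0: lighter water underlies denser water.

148–246 m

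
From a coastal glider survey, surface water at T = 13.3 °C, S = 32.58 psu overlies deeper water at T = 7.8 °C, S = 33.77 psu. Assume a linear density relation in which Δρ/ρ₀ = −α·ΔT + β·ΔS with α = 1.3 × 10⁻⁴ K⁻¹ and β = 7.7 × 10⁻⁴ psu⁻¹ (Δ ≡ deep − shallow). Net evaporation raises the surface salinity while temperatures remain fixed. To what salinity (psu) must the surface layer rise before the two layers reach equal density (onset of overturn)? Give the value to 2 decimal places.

Neutral buoyancy requires −α(T_deep − T_surf) + β(S_deep − S_surf′) = 0.
S_surf′ = S_deep − (α/β)·ΔT = 33.77 − (1.3 × 10⁻⁴/7.7 × 10⁻⁴)·(-5.5) = 34.6986 psu.
Increase required: 34.6986 − 32.58 = 2.1186 psu.

34.70 psu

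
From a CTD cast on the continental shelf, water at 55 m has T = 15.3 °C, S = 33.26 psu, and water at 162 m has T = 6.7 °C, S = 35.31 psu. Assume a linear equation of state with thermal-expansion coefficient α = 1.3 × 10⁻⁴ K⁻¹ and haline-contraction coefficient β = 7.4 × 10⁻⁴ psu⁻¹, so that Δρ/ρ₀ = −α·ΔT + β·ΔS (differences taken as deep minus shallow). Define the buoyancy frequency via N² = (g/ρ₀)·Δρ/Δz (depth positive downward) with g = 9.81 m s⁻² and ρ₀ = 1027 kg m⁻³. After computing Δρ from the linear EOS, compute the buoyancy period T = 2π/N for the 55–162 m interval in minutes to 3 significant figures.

ΔT = -8.6 K, ΔS = +2.05 psu (deep − shallow).
Δρ/ρ₀ = −αΔT + βΔS = 1.118 × 10⁻³ + 1.517 × 10⁻³ = 2.635 × 10⁻³, so Δρ ≈ 2.706 kg m⁻³.
N² = (g/ρ₀)·Δρ/Δz = g·(Δρ/ρ₀)/Δz = 9.81 × 2.635 × 10⁻³ / 107 = 2.4158 × 10⁻⁴ s⁻².
N = √(2.4158 × 10⁻⁴) = 0.015543 rad s⁻¹ → T = 2π/N = 404.25 s = 6.7375 min ≈ 6.74 min.

6.74 min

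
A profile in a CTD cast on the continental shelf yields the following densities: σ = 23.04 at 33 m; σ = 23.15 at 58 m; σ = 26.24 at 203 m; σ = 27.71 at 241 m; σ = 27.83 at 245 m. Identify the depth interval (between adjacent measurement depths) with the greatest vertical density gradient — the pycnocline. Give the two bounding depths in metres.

203–241 m

Compute the density gradient over each adjacent pair:
  33–58 m: Δρ/Δz = 0.11/25 = 4.4 × 10⁻³ kg m⁻⁴
  58–203 m: Δρ/Δz = 3.09/145 = 0.021 kg m⁻⁴
  203–241 m: Δρ/Δz = 1.47/38 = 0.039 kg m⁻⁴
  241–245 m: Δρ/Δz = 0.12/4 = 0.030 kg m⁻⁴
The largest gradient is in the 203–241 m interval — the pycnocline.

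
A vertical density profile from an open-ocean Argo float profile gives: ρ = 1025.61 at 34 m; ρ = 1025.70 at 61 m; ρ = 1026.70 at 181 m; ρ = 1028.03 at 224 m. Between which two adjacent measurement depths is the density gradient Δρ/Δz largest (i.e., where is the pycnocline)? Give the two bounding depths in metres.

Compute the density gradient over each adjacent pair:
  34–61 m: Δρ/Δz = 0.09/27 = 3.3 × 10⁻³ kg m⁻⁴
  61–181 m: Δρ/Δz = 1.00/120 = 8.3 × 10⁻³ kg m⁻⁴
  181–224 m: Δρ/Δz = 1.33/43 = 0.031 kg m⁻⁴
The largest gradient is in the 181–224 m interval — the pycnocline.

181–224 m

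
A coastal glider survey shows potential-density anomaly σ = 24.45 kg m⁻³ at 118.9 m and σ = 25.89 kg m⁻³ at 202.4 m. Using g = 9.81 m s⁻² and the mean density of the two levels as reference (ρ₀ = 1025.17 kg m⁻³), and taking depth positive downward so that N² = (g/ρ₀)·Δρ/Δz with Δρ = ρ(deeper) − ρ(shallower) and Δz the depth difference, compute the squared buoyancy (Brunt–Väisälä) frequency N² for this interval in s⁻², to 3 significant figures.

1.65 × 10⁻⁴ s⁻²

Δρ = 1025.89 − 1024.45 = 1.44 kg m⁻³ over Δz = 202.4 − 118.9 = 83.5 m.
N² = (9.81/1025.17) × (1.44/83.5) = 1.6502 × 10⁻⁴ s⁻² ≈ 1.65 × 10⁻⁴ s⁻².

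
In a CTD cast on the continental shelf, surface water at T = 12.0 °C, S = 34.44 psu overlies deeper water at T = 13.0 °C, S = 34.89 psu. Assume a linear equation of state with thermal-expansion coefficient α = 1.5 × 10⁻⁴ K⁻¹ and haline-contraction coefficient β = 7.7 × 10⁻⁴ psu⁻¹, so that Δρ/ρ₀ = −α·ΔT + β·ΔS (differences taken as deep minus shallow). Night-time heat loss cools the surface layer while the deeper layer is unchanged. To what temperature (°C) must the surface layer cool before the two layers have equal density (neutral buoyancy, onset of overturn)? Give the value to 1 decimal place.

10.7 °C

Neutral buoyancy requires Δρ = 0, i.e. −α(T_deep − T_surf′) + β(S_deep − S_surf) = 0.
T_surf′ = T_deep − (β/α)·ΔS = 13.0 − (7.7 × 10⁻⁴/1.5 × 10⁻⁴)·(+0.45) = 10.690 °C.
Cooling required: 12.0 − (10.690) = 1.310 °C.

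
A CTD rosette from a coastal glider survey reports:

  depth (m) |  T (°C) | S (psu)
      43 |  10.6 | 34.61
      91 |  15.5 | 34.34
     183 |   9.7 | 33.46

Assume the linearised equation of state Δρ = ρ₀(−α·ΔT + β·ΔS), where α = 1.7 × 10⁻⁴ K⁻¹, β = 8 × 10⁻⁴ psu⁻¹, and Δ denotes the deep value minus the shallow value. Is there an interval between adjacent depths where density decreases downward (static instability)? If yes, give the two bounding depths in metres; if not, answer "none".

43–91 m

Evaluate Δρ/ρ₀ = −αΔT + βΔS across each adjacent pair:
  43–91 m: −αΔT+βΔS = −(1.7 × 10⁻⁴)(+4.9)+(8 × 10⁻⁴)(-0.27) = -1.0 × 10⁻³ → UNSTABLE
  91–183 m: −αΔT+βΔS = −(1.7 × 10⁻⁴)(-5.8)+(8 × 10⁻⁴)(-0.88) = 2.8 × 10⁻⁴ → stable
The 43–91 m interval has Δρ < 0: lighter water underlies denser water.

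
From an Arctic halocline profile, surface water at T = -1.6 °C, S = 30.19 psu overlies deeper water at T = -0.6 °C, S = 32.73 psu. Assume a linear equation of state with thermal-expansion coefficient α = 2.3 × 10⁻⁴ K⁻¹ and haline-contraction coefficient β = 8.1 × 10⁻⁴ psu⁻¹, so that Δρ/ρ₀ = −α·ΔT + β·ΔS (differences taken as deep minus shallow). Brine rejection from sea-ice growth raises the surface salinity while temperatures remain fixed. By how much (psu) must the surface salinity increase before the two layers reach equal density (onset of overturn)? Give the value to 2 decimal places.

2.26 psu

Neutral buoyancy requires −α(T_deep − T_surf) + β(S_deep − S_surf′) = 0.
S_surf′ = S_deep − (α/β)·ΔT = 32.73 − (2.3 × 10⁻⁴/8.1 × 10⁻⁴)·(+1.0) = 32.4460 psu.
Increase required: 32.4460 − 30.19 = 2.2560 psu.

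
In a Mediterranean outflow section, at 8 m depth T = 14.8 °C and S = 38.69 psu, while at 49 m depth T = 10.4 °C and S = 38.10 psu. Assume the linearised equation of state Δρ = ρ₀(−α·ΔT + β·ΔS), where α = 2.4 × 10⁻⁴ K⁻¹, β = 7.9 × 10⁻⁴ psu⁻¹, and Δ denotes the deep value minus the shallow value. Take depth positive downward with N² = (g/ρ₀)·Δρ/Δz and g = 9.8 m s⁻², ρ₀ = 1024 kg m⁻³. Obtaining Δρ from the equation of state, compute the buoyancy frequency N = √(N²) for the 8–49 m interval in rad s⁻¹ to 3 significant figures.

ΔT = -4.4 K, ΔS = -0.59 psu (deep − shallow).
Δρ/ρ₀ = −αΔT + βΔS = 1.056 × 10⁻³ − 4.661 × 10⁻⁴ = 5.899 × 10⁻⁴, so Δρ ≈ 0.6041 kg m⁻³.
N² = (g/ρ₀)·Δρ/Δz = g·(Δρ/ρ₀)/Δz = 9.8 × 5.899 × 10⁻⁴ / 41 = 1.4100 × 10⁻⁴ s⁻².
N = √(1.4100 × 10⁻⁴) = 0.011874 rad s⁻¹ ≈ 0.0119 rad s⁻¹.

0.0119 rad s⁻¹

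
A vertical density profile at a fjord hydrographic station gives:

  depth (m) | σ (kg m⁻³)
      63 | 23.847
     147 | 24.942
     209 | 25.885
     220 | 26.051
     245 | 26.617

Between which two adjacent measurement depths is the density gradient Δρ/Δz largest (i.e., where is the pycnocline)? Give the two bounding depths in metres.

Compute the density gradient over each adjacent pair:
  63–147 m: Δρ/Δz = 1.095/84 = 0.013 kg m⁻⁴
  147–209 m: Δρ/Δz = 0.943/62 = 0.015 kg m⁻⁴
  209–220 m: Δρ/Δz = 0.166/11 = 0.015 kg m⁻⁴
  220–245 m: Δρ/Δz = 0.566/25 = 0.023 kg m⁻⁴
The largest gradient is in the 220–245 m interval — the pycnocline.

220–245 m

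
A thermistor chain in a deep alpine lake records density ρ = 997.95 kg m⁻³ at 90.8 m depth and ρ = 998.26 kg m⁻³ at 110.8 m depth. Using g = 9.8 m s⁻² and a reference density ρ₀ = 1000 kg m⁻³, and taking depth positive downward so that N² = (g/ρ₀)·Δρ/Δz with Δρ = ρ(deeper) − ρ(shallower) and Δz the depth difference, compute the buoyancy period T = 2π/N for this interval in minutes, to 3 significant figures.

8.50 min

Δρ = 998.26 − 997.95 = 0.31 kg m⁻³ over Δz = 110.8 − 90.8 = 20 m.
N² = (9.8/1000) × (0.31/20) = 1.5190 × 10⁻⁴ s⁻².
N = √(1.5190 × 10⁻⁴) = 0.012325 rad s⁻¹, so T = 2π/N = 509.79 s = 8.4965 min ≈ 8.50 min.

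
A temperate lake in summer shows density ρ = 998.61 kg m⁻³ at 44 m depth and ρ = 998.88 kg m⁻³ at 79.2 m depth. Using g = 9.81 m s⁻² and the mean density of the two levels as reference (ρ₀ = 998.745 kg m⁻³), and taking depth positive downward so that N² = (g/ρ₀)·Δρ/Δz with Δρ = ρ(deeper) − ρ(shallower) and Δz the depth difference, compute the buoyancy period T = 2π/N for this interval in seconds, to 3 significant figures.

Δρ = 998.88 − 998.61 = 0.27 kg m⁻³ over Δz = 79.2 − 44 = 35.2 m.
N² = (9.81/998.745) × (0.27/35.2) = 7.5342 × 10⁻⁵ s⁻².
N = √(7.5342 × 10⁻⁵) = 8.6800 × 10⁻³ rad s⁻¹, so T = 2π/N = 723.87 s ≈ 724 s.

724 s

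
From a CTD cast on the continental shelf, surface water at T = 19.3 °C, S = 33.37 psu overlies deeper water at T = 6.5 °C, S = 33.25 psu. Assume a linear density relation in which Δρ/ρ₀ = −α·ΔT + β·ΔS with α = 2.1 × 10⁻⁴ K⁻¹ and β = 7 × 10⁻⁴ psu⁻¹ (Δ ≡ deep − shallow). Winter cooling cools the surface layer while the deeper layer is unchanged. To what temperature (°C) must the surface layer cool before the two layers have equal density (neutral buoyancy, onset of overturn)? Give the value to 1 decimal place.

6.9 °C

Neutral buoyancy requires Δρ = 0, i.e. −α(T_deep − T_surf′) + β(S_deep − S_surf) = 0.
T_surf′ = T_deep − (β/α)·ΔS = 6.5 − (7 × 10⁻⁴/2.1 × 10⁻⁴)·(-0.12) = 6.900 °C.
Cooling required: 19.3 − (6.900) = 12.400 °C.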